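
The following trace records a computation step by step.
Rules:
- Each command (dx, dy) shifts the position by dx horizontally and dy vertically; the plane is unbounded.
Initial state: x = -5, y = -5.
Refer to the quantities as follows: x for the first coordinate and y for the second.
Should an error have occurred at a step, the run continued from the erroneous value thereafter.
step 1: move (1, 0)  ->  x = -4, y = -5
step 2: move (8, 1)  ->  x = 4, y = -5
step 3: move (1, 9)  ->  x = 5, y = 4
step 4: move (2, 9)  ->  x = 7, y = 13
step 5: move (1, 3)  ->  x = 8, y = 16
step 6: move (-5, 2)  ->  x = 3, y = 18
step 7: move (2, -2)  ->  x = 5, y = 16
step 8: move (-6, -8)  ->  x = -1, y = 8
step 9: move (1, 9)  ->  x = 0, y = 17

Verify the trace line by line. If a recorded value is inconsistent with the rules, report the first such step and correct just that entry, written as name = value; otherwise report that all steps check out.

Recomputing the run from the initial state:
step 1: x = -4, y = -5
step 2: x = 4, y = -4
step 3: x = 5, y = 5
step 4: x = 7, y = 14
step 5: x = 8, y = 17
step 6: x = 3, y = 19
step 7: x = 5, y = 17
step 8: x = -1, y = 9
step 9: x = 0, y = 18
The first disagreement with the trace is at step 2, where the value should be y = -4.

step 2, y = -4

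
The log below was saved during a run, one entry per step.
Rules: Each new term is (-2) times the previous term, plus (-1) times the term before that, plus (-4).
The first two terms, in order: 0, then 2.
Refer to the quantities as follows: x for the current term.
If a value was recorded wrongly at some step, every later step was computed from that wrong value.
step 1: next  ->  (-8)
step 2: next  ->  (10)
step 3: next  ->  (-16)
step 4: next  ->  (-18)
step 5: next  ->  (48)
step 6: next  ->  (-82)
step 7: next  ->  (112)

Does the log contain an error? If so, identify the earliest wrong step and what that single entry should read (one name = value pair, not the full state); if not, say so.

Recomputing the run from the initial state:
step 1: x = -8
step 2: x = 10
step 3: x = -16
step 4: x = 18
step 5: x = -24
step 6: x = 26
step 7: x = -32
The first disagreement with the log is at step 4, where the value should be x = 18.

step 4, x = 18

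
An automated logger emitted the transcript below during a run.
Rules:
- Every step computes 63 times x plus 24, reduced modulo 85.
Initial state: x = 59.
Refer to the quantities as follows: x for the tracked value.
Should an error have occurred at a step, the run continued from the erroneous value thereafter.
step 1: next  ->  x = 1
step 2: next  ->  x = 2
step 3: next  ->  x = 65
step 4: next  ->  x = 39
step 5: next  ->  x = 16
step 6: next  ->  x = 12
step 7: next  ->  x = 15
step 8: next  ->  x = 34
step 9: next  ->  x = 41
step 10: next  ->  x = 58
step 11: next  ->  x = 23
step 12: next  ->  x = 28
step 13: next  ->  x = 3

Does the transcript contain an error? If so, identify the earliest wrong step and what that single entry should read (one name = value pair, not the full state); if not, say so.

Step 1: x = (63*59 + 24) mod 85 = 1 — consistent with the transcript.
Step 2: x = (63*1 + 24) mod 85 = 2 — same as recorded.
Step 3: x = (63*2 + 24) mod 85 = 65 — exactly as logged.
Step 4: x = (63*65 + 24) mod 85 = 39 — same as recorded.
Step 5: x = (63*39 + 24) mod 85 = 16 — same as recorded.
Step 6: x = (63*16 + 24) mod 85 = 12 — exactly as logged.
Step 7: x = (63*12 + 24) mod 85 = 15 — no discrepancy.
Step 8: x = (63*15 + 24) mod 85 = 34 — matches.
Step 9: x = (63*34 + 24) mod 85 = 41 — same as recorded.
Step 10: x = (63*41 + 24) mod 85 = 57 — not what was recorded.
So the first discrepancy is step 10, where the right value is x = 57.

step 10, x = 57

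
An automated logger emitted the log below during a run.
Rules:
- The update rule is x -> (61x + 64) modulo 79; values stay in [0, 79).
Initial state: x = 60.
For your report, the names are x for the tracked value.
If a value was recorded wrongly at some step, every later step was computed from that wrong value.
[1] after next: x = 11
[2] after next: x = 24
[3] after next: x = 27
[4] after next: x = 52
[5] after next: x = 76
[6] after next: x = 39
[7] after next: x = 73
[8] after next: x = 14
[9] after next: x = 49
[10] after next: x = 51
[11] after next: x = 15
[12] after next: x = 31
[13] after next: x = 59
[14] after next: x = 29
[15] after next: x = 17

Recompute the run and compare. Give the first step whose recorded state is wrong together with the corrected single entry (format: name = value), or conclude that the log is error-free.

Step 1: x = (61*60 + 64) mod 79 = 11 — matches.
Step 2: x = (61*11 + 64) mod 79 = 24 — verified.
Step 3: x = (61*24 + 64) mod 79 = 27 — matches.
Step 4: x = (61*27 + 64) mod 79 = 52 — in agreement.
Step 5: x = (61*52 + 64) mod 79 = 76 — exactly as logged.
Step 6: x = (61*76 + 64) mod 79 = 39 — matches.
Step 7: x = (61*39 + 64) mod 79 = 73 — checks out.
Step 8: x = (61*73 + 64) mod 79 = 14 — verified.
Step 9: x = (61*14 + 64) mod 79 = 49 — no discrepancy.
Step 10: x = (61*49 + 64) mod 79 = 51 — confirmed correct.
Step 11: x = (61*51 + 64) mod 79 = 15 — agrees with the log.
Step 12: x = (61*15 + 64) mod 79 = 31 — matches.
Step 13: x = (61*31 + 64) mod 79 = 59 — confirmed correct.
Step 14: x = (61*59 + 64) mod 79 = 29 — in agreement.
Step 15: x = (61*29 + 64) mod 79 = 16 — this is not what the log shows.
So the first discrepancy is step 15, where the right value is x = 16.

step 15, x = 16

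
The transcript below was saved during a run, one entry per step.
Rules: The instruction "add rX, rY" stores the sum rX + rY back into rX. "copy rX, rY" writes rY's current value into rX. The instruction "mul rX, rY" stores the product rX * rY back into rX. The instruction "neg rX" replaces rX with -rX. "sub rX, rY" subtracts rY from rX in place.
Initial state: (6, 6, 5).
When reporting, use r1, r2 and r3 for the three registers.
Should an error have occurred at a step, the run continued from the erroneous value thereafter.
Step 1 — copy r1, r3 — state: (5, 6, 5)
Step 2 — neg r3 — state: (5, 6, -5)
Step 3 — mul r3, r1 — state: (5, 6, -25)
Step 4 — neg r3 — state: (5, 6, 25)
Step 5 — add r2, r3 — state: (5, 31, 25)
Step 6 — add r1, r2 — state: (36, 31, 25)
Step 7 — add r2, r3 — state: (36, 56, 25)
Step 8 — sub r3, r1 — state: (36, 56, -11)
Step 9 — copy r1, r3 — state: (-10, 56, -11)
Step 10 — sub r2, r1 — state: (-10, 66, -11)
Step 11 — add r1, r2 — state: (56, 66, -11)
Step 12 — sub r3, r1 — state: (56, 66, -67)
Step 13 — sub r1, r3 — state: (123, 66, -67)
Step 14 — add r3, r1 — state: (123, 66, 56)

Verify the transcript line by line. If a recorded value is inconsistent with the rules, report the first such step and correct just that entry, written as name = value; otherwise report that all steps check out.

Recomputing the run from the initial state:
step 1: r1 = 5, r2 = 6, r3 = 5
step 2: r1 = 5, r2 = 6, r3 = -5
step 3: r1 = 5, r2 = 6, r3 = -25
step 4: r1 = 5, r2 = 6, r3 = 25
step 5: r1 = 5, r2 = 31, r3 = 25
step 6: r1 = 36, r2 = 31, r3 = 25
step 7: r1 = 36, r2 = 56, r3 = 25
step 8: r1 = 36, r2 = 56, r3 = -11
step 9: r1 = -11, r2 = 56, r3 = -11
step 10: r1 = -11, r2 = 67, r3 = -11
step 11: r1 = 56, r2 = 67, r3 = -11
step 12: r1 = 56, r2 = 67, r3 = -67
step 13: r1 = 123, r2 = 67, r3 = -67
step 14: r1 = 123, r2 = 67, r3 = 56
The first disagreement with the transcript is at step 9, where the value should be r1 = -11.

step 9, r1 = -11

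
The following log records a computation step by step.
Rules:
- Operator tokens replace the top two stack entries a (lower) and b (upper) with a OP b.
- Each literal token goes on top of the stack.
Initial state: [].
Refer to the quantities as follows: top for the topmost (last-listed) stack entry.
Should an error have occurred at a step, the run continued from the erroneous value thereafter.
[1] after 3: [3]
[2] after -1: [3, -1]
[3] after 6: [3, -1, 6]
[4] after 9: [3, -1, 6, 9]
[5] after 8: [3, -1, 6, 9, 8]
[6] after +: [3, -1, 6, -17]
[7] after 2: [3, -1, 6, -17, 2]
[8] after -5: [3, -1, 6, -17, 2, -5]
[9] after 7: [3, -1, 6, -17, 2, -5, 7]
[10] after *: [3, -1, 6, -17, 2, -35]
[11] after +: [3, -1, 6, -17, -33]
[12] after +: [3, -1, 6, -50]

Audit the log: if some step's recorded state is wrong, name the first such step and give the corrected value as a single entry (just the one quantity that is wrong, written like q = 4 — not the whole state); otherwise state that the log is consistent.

step 1: push 3: top = 3 -> no discrepancy
step 2: push -1: top = -1 -> consistent with the log
step 3: push 6: top = 6 -> no discrepancy
step 4: push 9: top = 9 -> exactly as logged
step 5: push 8: top = 8 -> exactly as logged
step 6: 9 + 8 = 17 -> this is not what the log shows
First incorrect step: 6; the correct value is top = 17.

step 6, top = 17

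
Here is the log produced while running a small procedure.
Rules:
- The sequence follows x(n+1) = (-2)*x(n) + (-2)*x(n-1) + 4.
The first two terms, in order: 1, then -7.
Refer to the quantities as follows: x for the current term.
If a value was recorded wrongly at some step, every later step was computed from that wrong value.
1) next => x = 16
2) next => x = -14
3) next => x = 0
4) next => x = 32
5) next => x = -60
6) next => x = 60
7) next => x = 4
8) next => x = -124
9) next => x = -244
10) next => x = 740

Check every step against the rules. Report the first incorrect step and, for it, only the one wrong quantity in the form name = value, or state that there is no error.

Recomputing the run from the initial state:
step 1: x = 16
step 2: x = -14
step 3: x = 0
step 4: x = 32
step 5: x = -60
step 6: x = 60
step 7: x = 4
step 8: x = -124
step 9: x = 244
step 10: x = -236
The first disagreement with the log is at step 9, where the value should be x = 244.

step 9, x = 244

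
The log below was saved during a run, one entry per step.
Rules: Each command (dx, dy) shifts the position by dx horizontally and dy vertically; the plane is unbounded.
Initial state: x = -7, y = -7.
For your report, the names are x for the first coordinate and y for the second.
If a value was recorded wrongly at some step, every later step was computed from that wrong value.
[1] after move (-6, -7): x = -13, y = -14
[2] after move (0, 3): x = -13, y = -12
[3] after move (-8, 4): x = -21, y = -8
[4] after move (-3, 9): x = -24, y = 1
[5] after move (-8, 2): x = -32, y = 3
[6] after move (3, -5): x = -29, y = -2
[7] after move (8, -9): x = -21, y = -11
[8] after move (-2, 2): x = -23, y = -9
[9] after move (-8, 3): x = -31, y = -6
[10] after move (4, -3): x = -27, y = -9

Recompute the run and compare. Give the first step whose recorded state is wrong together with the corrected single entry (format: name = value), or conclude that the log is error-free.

1. x = -7 + (-6) = -13, y = -7 + (-7) = -14 (verified)
2. x = -13 + (0) = -13, y = -14 + (3) = -11 (the recorded entry deviates here)
That makes step 2 the first incorrect line — y = -11 is what it should show.

step 2, y = -11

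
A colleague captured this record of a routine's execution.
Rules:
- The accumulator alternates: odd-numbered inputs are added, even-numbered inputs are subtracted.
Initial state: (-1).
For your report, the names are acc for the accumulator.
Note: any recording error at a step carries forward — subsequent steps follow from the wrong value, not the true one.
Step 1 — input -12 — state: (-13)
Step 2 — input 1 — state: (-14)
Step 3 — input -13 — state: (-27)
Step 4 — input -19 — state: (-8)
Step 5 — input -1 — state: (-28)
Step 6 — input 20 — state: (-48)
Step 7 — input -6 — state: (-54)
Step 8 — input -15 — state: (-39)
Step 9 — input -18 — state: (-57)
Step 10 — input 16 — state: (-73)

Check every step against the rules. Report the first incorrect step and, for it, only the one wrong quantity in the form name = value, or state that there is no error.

Recomputing the run from the initial state:
step 1: acc = -13
step 2: acc = -14
step 3: acc = -27
step 4: acc = -8
step 5: acc = -9
step 6: acc = -29
step 7: acc = -35
step 8: acc = -20
step 9: acc = -38
step 10: acc = -54
The first disagreement with the record is at step 5, where the value should be acc = -9.

step 5, acc = -9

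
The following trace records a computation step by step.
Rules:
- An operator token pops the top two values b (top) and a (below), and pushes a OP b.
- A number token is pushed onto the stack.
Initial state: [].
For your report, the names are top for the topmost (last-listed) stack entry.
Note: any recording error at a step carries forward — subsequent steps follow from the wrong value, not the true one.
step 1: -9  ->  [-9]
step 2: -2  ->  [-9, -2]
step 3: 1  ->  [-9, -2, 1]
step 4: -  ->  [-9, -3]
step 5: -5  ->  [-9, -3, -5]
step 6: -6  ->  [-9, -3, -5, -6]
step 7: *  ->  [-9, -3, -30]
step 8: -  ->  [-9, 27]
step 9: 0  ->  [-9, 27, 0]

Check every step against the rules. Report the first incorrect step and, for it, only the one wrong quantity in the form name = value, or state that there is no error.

step 7, top = 30

Recomputing the run from the initial state:
step 1: [-9]
step 2: [-9, -2]
step 3: [-9, -2, 1]
step 4: [-9, -3]
step 5: [-9, -3, -5]
step 6: [-9, -3, -5, -6]
step 7: [-9, -3, 30]
step 8: [-9, -33]
step 9: [-9, -33, 0]
The first disagreement with the trace is at step 7, where the value should be top = 30.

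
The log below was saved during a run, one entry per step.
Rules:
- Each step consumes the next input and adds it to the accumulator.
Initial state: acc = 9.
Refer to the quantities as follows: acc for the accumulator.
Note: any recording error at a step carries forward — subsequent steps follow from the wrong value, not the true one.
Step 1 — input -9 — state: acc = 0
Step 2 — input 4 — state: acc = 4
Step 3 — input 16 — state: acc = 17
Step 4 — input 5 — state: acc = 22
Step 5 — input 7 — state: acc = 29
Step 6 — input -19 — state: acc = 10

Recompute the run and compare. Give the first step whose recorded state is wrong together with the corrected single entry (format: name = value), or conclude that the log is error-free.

step 3, acc = 20

step 1: acc = 9 + -9 = 0 -> in agreement
step 2: acc = 0 + 4 = 4 -> consistent with the log
step 3: acc = 4 + 16 = 20 -> the entry is off here
Step 3 is the first one off; corrected, acc = 20.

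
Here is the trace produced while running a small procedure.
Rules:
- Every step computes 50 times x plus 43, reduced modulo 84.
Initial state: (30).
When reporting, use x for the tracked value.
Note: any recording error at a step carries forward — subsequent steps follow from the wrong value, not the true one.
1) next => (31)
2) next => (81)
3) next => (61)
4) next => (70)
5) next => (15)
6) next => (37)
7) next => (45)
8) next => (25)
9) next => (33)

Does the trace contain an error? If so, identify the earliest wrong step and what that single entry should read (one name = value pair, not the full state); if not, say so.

step 1: x = (50*30 + 43) mod 84 = 31 -> same as recorded
step 2: x = (50*31 + 43) mod 84 = 81 -> same as recorded
step 3: x = (50*81 + 43) mod 84 = 61 -> consistent with the trace
step 4: x = (50*61 + 43) mod 84 = 69 -> the recorded entry deviates here
The audit stops at step 4: the recorded entry is wrong and should be x = 69.

step 4, x = 69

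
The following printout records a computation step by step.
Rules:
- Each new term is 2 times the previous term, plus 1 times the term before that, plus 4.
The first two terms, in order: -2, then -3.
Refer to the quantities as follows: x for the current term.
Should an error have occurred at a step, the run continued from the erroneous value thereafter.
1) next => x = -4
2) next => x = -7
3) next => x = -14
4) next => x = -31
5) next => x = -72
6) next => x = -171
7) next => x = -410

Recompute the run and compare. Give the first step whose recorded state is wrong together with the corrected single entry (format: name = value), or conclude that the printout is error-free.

Step 1: x = 2*(-3) + (1)*(-2) + (4) = -4 — consistent with the printout.
Step 2: x = 2*(-4) + (1)*(-3) + (4) = -7 — checks out.
Step 3: x = 2*(-7) + (1)*(-4) + (4) = -14 — consistent with the printout.
Step 4: x = 2*(-14) + (1)*(-7) + (4) = -31 — in agreement.
Step 5: x = 2*(-31) + (1)*(-14) + (4) = -72 — exactly as logged.
Step 6: x = 2*(-72) + (1)*(-31) + (4) = -171 — consistent with the printout.
Step 7: x = 2*(-171) + (1)*(-72) + (4) = -410 — exactly as logged.
Each recorded entry agrees with the recomputation.

no error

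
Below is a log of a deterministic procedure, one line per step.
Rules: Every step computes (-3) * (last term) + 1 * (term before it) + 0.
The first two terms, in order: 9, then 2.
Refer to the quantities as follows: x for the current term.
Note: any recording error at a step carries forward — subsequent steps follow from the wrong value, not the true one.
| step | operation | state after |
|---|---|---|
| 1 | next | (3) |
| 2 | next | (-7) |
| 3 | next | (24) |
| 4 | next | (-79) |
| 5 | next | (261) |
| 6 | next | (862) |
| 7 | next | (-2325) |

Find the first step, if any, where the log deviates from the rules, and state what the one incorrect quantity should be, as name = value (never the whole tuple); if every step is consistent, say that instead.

step 6, x = -862

1. x = -3*(2) + (1)*(9) + (0) = 3 (checks out)
2. x = -3*(3) + (1)*(2) + (0) = -7 (exactly as logged)
3. x = -3*(-7) + (1)*(3) + (0) = 24 (verified)
4. x = -3*(24) + (1)*(-7) + (0) = -79 (no discrepancy)
5. x = -3*(-79) + (1)*(24) + (0) = 261 (verified)
6. x = -3*(261) + (1)*(-79) + (0) = -862 (the log has a different value)
The audit stops at step 6: the recorded entry is wrong and should be x = -862.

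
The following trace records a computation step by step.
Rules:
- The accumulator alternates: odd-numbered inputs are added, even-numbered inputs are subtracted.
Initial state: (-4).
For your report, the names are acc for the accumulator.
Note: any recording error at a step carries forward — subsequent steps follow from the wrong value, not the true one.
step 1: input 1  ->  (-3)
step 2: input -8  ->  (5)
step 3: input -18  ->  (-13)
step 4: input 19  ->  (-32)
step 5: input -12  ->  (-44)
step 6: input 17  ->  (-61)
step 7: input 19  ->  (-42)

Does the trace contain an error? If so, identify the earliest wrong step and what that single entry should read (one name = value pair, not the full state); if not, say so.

Recomputing the run from the initial state:
step 1: acc = -3
step 2: acc = 5
step 3: acc = -13
step 4: acc = -32
step 5: acc = -44
step 6: acc = -61
step 7: acc = -42
This matches the trace at every step.

no error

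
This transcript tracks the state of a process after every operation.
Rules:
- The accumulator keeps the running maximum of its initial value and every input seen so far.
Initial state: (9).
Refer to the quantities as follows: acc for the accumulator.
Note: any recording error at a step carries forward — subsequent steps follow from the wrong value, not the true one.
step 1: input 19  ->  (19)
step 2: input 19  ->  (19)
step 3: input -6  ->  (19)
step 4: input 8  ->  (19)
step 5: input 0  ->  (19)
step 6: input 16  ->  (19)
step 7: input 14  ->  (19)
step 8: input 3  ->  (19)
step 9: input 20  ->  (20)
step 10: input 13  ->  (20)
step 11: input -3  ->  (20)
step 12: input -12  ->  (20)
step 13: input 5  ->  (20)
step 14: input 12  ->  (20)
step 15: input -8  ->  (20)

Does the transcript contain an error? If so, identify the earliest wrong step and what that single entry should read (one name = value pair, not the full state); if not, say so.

no error

Step 1: acc = max(9, 19) = 19 — exactly as logged.
Step 2: acc = max(19, 19) = 19 — exactly as logged.
Step 3: acc = max(19, -6) = 19 — in agreement.
Step 4: acc = max(19, 8) = 19 — checks out.
Step 5: acc = max(19, 0) = 19 — exactly as logged.
Step 6: acc = max(19, 16) = 19 — confirmed correct.
Step 7: acc = max(19, 14) = 19 — matches.
Step 8: acc = max(19, 3) = 19 — exactly as logged.
Step 9: acc = max(19, 20) = 20 — in agreement.
Step 10: acc = max(20, 13) = 20 — verified.
Step 11: acc = max(20, -3) = 20 — checks out.
Step 12: acc = max(20, -12) = 20 — checks out.
Step 13: acc = max(20, 5) = 20 — agrees with the transcript.
Step 14: acc = max(20, 12) = 20 — confirmed correct.
Step 15: acc = max(20, -8) = 20 — in agreement.
The whole run recomputes cleanly — no discrepancies.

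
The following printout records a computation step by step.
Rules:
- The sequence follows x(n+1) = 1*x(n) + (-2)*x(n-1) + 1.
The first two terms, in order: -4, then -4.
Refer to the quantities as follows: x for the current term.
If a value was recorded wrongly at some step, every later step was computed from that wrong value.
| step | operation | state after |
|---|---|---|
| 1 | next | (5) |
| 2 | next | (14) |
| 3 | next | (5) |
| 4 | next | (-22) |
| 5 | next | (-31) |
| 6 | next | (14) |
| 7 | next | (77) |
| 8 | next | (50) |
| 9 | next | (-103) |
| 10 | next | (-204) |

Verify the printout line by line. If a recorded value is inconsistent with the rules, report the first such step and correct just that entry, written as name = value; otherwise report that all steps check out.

Step 1: x = 1*(-4) + (-2)*(-4) + (1) = 5 — verified.
Step 2: x = 1*(5) + (-2)*(-4) + (1) = 14 — exactly as logged.
Step 3: x = 1*(14) + (-2)*(5) + (1) = 5 — consistent with the printout.
Step 4: x = 1*(5) + (-2)*(14) + (1) = -22 — verified.
Step 5: x = 1*(-22) + (-2)*(5) + (1) = -31 — checks out.
Step 6: x = 1*(-31) + (-2)*(-22) + (1) = 14 — confirmed correct.
Step 7: x = 1*(14) + (-2)*(-31) + (1) = 77 — matches.
Step 8: x = 1*(77) + (-2)*(14) + (1) = 50 — same as recorded.
Step 9: x = 1*(50) + (-2)*(77) + (1) = -103 — consistent with the printout.
Step 10: x = 1*(-103) + (-2)*(50) + (1) = -202 — first mismatch against the printout.
The audit stops at step 10: the recorded entry is wrong and should be x = -202.

step 10, x = -202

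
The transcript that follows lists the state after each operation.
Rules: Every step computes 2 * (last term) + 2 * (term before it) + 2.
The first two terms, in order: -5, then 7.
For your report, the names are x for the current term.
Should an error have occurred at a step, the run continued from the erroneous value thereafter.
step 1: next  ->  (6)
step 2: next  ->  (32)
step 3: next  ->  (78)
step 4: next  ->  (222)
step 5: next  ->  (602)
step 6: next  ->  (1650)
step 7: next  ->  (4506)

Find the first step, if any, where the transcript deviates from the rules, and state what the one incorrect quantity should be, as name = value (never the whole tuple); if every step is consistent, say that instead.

step 2, x = 28

Recomputing the run from the initial state:
step 1: x = 6
step 2: x = 28
step 3: x = 70
step 4: x = 198
step 5: x = 538
step 6: x = 1474
step 7: x = 4026
The first disagreement with the transcript is at step 2, where the value should be x = 28.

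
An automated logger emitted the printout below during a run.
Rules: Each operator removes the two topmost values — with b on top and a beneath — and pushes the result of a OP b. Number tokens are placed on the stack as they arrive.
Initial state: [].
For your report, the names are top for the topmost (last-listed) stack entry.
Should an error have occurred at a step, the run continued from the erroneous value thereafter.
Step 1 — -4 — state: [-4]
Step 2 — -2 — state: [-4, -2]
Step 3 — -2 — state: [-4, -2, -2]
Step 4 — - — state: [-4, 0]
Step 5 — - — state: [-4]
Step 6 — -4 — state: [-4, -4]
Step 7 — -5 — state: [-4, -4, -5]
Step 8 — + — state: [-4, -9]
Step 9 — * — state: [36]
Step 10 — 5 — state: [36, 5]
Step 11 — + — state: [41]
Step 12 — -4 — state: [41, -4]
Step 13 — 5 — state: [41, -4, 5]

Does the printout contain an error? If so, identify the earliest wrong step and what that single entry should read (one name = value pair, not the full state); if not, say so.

Recomputing the run from the initial state:
step 1: [-4]
step 2: [-4, -2]
step 3: [-4, -2, -2]
step 4: [-4, 0]
step 5: [-4]
step 6: [-4, -4]
step 7: [-4, -4, -5]
step 8: [-4, -9]
step 9: [36]
step 10: [36, 5]
step 11: [41]
step 12: [41, -4]
step 13: [41, -4, 5]
This matches the printout at every step.

no error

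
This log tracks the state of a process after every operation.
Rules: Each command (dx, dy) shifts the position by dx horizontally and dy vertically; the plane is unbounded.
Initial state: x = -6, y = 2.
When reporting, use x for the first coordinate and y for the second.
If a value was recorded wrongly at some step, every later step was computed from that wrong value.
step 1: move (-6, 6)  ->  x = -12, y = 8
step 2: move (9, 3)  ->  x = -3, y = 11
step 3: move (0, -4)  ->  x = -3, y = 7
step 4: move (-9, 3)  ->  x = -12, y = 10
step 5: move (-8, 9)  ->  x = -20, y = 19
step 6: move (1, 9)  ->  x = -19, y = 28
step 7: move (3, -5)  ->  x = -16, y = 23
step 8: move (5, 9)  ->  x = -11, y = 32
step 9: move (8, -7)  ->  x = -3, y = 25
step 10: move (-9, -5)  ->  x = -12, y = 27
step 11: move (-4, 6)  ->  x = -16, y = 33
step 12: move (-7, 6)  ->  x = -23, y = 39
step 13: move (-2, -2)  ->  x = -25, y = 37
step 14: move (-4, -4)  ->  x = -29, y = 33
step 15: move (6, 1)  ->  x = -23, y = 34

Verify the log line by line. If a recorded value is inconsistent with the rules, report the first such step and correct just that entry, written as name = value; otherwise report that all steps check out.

1. x = -6 + (-6) = -12, y = 2 + (6) = 8 (in agreement)
2. x = -12 + (9) = -3, y = 8 + (3) = 11 (same as recorded)
3. x = -3 + (0) = -3, y = 11 + (-4) = 7 (checks out)
4. x = -3 + (-9) = -12, y = 7 + (3) = 10 (same as recorded)
5. x = -12 + (-8) = -20, y = 10 + (9) = 19 (checks out)
6. x = -20 + (1) = -19, y = 19 + (9) = 28 (verified)
7. x = -19 + (3) = -16, y = 28 + (-5) = 23 (agrees with the log)
8. x = -16 + (5) = -11, y = 23 + (9) = 32 (checks out)
9. x = -11 + (8) = -3, y = 32 + (-7) = 25 (exactly as logged)
10. x = -3 + (-9) = -12, y = 25 + (-5) = 20 (the log has a different value)
That makes step 10 the first incorrect line — y = 20 is what it should show.

step 10, y = 20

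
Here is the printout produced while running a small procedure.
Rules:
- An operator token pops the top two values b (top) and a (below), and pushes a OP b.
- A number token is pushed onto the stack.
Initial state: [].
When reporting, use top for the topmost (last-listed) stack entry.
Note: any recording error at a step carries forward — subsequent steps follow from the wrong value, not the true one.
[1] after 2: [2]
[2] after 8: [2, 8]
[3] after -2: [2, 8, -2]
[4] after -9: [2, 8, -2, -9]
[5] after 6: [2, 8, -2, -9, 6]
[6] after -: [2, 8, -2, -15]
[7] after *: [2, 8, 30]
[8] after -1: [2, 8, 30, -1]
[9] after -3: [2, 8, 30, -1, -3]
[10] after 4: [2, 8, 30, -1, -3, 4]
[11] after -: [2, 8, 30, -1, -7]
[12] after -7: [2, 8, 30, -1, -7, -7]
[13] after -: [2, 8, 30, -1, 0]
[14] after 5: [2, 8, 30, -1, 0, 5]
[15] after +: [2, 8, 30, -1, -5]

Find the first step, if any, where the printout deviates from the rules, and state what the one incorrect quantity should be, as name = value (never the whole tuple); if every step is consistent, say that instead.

Recomputing the run from the initial state:
step 1: [2]
step 2: [2, 8]
step 3: [2, 8, -2]
step 4: [2, 8, -2, -9]
step 5: [2, 8, -2, -9, 6]
step 6: [2, 8, -2, -15]
step 7: [2, 8, 30]
step 8: [2, 8, 30, -1]
step 9: [2, 8, 30, -1, -3]
step 10: [2, 8, 30, -1, -3, 4]
step 11: [2, 8, 30, -1, -7]
step 12: [2, 8, 30, -1, -7, -7]
step 13: [2, 8, 30, -1, 0]
step 14: [2, 8, 30, -1, 0, 5]
step 15: [2, 8, 30, -1, 5]
The first disagreement with the printout is at step 15, where the value should be top = 5.

step 15, top = 5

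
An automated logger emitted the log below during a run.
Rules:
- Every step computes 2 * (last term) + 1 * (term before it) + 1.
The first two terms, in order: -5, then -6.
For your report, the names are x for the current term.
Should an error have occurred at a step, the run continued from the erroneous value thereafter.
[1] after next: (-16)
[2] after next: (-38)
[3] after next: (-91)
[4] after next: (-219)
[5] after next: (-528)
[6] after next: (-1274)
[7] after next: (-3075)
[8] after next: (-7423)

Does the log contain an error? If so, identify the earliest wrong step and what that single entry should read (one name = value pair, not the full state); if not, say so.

step 2, x = -37

Step 1: x = 2*(-6) + (1)*(-5) + (1) = -16 — confirmed correct.
Step 2: x = 2*(-16) + (1)*(-6) + (1) = -37 — a discrepancy with the log.
So the first discrepancy is step 2, where the right value is x = -37.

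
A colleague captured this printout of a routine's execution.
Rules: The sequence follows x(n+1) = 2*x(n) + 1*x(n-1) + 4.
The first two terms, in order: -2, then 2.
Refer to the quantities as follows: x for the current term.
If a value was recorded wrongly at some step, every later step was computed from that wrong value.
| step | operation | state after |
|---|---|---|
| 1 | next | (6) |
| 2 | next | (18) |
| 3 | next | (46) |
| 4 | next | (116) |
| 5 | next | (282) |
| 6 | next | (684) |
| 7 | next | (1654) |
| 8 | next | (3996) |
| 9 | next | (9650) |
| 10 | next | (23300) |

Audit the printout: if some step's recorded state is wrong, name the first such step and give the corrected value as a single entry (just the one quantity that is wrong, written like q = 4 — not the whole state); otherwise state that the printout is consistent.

step 4, x = 114

Recomputing the run from the initial state:
step 1: x = 6
step 2: x = 18
step 3: x = 46
step 4: x = 114
step 5: x = 278
step 6: x = 674
step 7: x = 1630
step 8: x = 3938
step 9: x = 9510
step 10: x = 22962
The first disagreement with the printout is at step 4, where the value should be x = 114.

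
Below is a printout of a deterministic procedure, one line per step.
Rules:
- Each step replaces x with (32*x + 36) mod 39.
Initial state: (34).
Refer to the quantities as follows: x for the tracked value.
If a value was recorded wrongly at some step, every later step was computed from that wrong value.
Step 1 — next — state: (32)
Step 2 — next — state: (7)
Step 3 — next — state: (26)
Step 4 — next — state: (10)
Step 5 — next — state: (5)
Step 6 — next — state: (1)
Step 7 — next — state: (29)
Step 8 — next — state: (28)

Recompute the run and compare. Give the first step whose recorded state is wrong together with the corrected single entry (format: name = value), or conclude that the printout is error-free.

step 1: x = (32*34 + 36) mod 39 = 32 -> confirmed correct
step 2: x = (32*32 + 36) mod 39 = 7 -> agrees with the printout
step 3: x = (32*7 + 36) mod 39 = 26 -> in agreement
step 4: x = (32*26 + 36) mod 39 = 10 -> same as recorded
step 5: x = (32*10 + 36) mod 39 = 5 -> matches
step 6: x = (32*5 + 36) mod 39 = 1 -> no discrepancy
step 7: x = (32*1 + 36) mod 39 = 29 -> agrees with the printout
step 8: x = (32*29 + 36) mod 39 = 28 -> consistent with the printout
The whole run recomputes cleanly — no discrepancies.

no error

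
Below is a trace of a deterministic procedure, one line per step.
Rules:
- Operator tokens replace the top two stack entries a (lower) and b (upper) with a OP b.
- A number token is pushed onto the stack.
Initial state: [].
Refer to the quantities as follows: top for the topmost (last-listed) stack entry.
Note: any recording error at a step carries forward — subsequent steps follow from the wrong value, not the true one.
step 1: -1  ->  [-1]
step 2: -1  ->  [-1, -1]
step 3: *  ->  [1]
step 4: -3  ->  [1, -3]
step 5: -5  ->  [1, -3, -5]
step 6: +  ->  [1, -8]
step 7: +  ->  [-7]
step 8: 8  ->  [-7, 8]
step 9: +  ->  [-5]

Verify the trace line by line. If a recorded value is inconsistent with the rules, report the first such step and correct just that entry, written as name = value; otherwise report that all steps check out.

Recomputing the run from the initial state:
step 1: [-1]
step 2: [-1, -1]
step 3: [1]
step 4: [1, -3]
step 5: [1, -3, -5]
step 6: [1, -8]
step 7: [-7]
step 8: [-7, 8]
step 9: [1]
The first disagreement with the trace is at step 9, where the value should be top = 1.

step 9, top = 1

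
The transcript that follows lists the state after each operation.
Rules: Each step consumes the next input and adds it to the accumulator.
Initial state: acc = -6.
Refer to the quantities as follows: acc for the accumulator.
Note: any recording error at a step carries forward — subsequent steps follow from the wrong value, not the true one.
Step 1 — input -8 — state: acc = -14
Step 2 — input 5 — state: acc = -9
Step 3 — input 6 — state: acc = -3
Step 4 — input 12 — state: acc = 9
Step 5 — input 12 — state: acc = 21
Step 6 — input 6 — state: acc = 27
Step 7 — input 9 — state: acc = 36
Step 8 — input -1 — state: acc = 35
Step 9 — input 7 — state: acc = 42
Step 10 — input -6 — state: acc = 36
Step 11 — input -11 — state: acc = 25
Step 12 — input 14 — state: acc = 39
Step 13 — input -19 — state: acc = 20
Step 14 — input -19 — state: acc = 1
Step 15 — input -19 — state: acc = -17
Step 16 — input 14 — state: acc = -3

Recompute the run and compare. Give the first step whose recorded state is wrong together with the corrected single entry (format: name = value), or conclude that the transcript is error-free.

step 15, acc = -18

Recomputing the run from the initial state:
step 1: acc = -14
step 2: acc = -9
step 3: acc = -3
step 4: acc = 9
step 5: acc = 21
step 6: acc = 27
step 7: acc = 36
step 8: acc = 35
step 9: acc = 42
step 10: acc = 36
step 11: acc = 25
step 12: acc = 39
step 13: acc = 20
step 14: acc = 1
step 15: acc = -18
step 16: acc = -4
The first disagreement with the transcript is at step 15, where the value should be acc = -18.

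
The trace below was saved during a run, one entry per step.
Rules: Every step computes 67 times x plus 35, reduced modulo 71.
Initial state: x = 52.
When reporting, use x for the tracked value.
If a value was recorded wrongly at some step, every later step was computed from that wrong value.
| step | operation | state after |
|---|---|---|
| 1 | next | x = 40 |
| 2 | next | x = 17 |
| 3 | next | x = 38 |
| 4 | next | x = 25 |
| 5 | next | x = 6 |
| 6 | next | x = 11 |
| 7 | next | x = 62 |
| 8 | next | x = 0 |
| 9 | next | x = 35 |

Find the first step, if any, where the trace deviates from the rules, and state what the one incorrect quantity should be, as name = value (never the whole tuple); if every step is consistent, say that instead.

no error

Recomputing the run from the initial state:
step 1: x = 40
step 2: x = 17
step 3: x = 38
step 4: x = 25
step 5: x = 6
step 6: x = 11
step 7: x = 62
step 8: x = 0
step 9: x = 35
This matches the trace at every step.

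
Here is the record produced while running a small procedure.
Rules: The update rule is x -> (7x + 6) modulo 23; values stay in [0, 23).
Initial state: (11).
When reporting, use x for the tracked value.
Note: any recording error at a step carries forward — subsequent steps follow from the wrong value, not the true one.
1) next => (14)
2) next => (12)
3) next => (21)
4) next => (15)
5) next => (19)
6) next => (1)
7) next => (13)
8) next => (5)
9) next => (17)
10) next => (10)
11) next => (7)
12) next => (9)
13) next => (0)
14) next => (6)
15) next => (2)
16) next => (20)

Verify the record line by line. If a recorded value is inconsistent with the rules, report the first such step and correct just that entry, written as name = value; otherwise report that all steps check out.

step 9, x = 18

1. x = (7*11 + 6) mod 23 = 14 (checks out)
2. x = (7*14 + 6) mod 23 = 12 (verified)
3. x = (7*12 + 6) mod 23 = 21 (checks out)
4. x = (7*21 + 6) mod 23 = 15 (confirmed correct)
5. x = (7*15 + 6) mod 23 = 19 (matches)
6. x = (7*19 + 6) mod 23 = 1 (confirmed correct)
7. x = (7*1 + 6) mod 23 = 13 (in agreement)
8. x = (7*13 + 6) mod 23 = 5 (verified)
9. x = (7*5 + 6) mod 23 = 18 (the record disagrees here)
That makes step 9 the first incorrect line — x = 18 is what it should show.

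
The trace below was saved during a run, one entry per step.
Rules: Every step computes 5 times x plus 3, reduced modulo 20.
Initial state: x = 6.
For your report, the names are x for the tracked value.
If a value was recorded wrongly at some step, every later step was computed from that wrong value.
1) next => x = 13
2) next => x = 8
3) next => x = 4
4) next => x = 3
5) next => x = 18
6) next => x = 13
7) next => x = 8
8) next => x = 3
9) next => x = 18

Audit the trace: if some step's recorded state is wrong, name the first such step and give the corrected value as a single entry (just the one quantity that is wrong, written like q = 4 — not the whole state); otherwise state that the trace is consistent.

step 3, x = 3

step 1: x = (5*6 + 3) mod 20 = 13 -> exactly as logged
step 2: x = (5*13 + 3) mod 20 = 8 -> verified
step 3: x = (5*8 + 3) mod 20 = 3 -> the recorded entry deviates here
Conclusion: step 3 carries the first error; the entry should be x = 3.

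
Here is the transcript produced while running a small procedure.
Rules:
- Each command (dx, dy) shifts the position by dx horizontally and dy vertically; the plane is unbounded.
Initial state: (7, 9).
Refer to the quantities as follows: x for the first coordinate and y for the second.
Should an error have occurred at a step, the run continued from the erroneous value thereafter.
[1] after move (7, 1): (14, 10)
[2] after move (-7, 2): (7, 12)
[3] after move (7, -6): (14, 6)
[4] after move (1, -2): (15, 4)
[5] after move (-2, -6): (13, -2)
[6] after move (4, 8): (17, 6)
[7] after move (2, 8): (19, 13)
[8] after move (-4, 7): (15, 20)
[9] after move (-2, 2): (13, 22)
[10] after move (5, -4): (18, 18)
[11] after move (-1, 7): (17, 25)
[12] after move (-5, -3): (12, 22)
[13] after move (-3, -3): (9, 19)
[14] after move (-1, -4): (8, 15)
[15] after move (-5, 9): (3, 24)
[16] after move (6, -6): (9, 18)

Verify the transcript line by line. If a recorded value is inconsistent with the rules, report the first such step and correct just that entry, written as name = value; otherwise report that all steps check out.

Recomputing the run from the initial state:
step 1: x = 14, y = 10
step 2: x = 7, y = 12
step 3: x = 14, y = 6
step 4: x = 15, y = 4
step 5: x = 13, y = -2
step 6: x = 17, y = 6
step 7: x = 19, y = 14
step 8: x = 15, y = 21
step 9: x = 13, y = 23
step 10: x = 18, y = 19
step 11: x = 17, y = 26
step 12: x = 12, y = 23
step 13: x = 9, y = 20
step 14: x = 8, y = 16
step 15: x = 3, y = 25
step 16: x = 9, y = 19
The first disagreement with the transcript is at step 7, where the value should be y = 14.

step 7, y = 14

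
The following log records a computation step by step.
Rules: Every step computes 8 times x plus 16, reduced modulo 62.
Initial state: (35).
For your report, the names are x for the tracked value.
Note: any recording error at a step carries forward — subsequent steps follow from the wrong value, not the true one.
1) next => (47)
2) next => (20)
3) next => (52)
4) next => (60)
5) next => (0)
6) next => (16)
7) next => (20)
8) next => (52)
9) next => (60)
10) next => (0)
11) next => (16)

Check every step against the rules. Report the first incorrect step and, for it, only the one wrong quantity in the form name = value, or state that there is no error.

step 1, x = 48

Step 1: x = (8*35 + 16) mod 62 = 48 — the recorded entry deviates here.
So the first discrepancy is step 1, where the right value is x = 48.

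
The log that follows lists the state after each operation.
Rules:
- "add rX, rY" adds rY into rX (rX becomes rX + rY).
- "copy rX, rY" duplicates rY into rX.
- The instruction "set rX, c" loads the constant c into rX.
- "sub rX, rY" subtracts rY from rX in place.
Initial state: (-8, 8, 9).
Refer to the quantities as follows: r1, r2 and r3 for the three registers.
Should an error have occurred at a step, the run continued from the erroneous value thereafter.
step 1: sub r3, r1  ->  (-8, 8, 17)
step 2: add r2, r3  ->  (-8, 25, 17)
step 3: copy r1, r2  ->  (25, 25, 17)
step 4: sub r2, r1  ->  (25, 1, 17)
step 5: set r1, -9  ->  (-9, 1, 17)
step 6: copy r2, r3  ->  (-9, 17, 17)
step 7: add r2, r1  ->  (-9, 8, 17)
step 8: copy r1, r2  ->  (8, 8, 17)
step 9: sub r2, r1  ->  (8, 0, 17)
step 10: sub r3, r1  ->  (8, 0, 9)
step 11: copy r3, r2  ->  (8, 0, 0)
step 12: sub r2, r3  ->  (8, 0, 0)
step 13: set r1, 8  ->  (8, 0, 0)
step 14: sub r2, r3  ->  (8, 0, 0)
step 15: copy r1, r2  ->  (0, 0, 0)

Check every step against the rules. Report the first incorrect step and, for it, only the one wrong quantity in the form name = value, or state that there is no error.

step 4, r2 = 0

Recomputing the run from the initial state:
step 1: r1 = -8, r2 = 8, r3 = 17
step 2: r1 = -8, r2 = 25, r3 = 17
step 3: r1 = 25, r2 = 25, r3 = 17
step 4: r1 = 25, r2 = 0, r3 = 17
step 5: r1 = -9, r2 = 0, r3 = 17
step 6: r1 = -9, r2 = 17, r3 = 17
step 7: r1 = -9, r2 = 8, r3 = 17
step 8: r1 = 8, r2 = 8, r3 = 17
step 9: r1 = 8, r2 = 0, r3 = 17
step 10: r1 = 8, r2 = 0, r3 = 9
step 11: r1 = 8, r2 = 0, r3 = 0
step 12: r1 = 8, r2 = 0, r3 = 0
step 13: r1 = 8, r2 = 0, r3 = 0
step 14: r1 = 8, r2 = 0, r3 = 0
step 15: r1 = 0, r2 = 0, r3 = 0
The first disagreement with the log is at step 4, where the value should be r2 = 0.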